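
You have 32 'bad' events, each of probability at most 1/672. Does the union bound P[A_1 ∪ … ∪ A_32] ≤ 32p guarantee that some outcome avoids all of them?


Union bound: P[∪_{i=1}^{32} A_i] ≤ Σ_i P[A_i] ≤ 32·p = 32·(1/672) = 1/21.
Numerically: 1/21 ≈ 0.04762.
Is 1/21 < 1? YES.
Since P[∪ A_i] ≤ 1/21 < 1, the complement has P[∩ A_i^c] ≥ 1 − 1/21 = 20/21 > 0, so some outcome avoids every A_i.

32·p = 1/21 ≈ 0.04762; existence CERTIFIED by the union bound.


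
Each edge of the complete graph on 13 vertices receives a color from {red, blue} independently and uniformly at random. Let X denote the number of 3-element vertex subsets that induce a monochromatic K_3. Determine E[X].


Let X = Σ_S X_S over the C(13, 3) = 286 subsets S of size 3, where X_S = 1 if the K_3 on S is monochromatic.
For a fixed S, the K_3 on S has C(3, 2) = 3 edges. P[all 3 edges red] = (1/2)^3, and likewise for blue, so P[monochromatic] = 2·(1/2)^3 = 2^{1 − 3} = 1/4.
By linearity of expectation: E[X] = C(13, 3) · 2^{1 − 3} = 286 · 1/4 = 143/2.
Numerically: E[X] ≈ 71.5000.

E[X] = C(13,3)·2^(1−C(3,2)) = 143/2 ≈ 71.5000.


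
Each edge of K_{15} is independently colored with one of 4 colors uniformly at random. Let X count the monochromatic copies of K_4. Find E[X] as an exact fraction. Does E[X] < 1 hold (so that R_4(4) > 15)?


E[X] = C(15, 4) · 4^{1 − 6} = 1365 · 4^{−5} = 1365/1024.
As a reduced fraction: E[X] = 1365/1024 ≈ 1.3330078.
Is E[X] < 1? NO.
Since E[X] ≥ 1, the first-moment bound is inconclusive at n = 15; it does NOT by itself certify R_4(4) > 15.

E[X] = 1365/1024 ≈ 1.3330078; E[X] ≥ 1; first-moment method inconclusive here.


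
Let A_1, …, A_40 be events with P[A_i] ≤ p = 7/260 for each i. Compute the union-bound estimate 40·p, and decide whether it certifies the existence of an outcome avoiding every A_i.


Union bound: P[∪_{i=1}^{40} A_i] ≤ Σ_i P[A_i] ≤ 40·p = 40·(7/260) = 14/13.
Numerically: 14/13 ≈ 1.0769.
Is 14/13 < 1? NO.
Since the bound 14/13 is ≥ 1, the union bound is uninformative here; it does NOT by itself certify existence.

40·p = 14/13 ≈ 1.0769; existence NOT certified by the union bound.


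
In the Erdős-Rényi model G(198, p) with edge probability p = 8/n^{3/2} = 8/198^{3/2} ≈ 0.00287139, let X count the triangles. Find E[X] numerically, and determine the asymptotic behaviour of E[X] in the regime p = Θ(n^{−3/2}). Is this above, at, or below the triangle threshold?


Number of potential triangles: C(198, 3) = 1274196.
Each occurs with probability p³ ≈ (0.00287139)³ ≈ 2.36742705e-08.
By linearity: E[X] = C(198, 3)·p³ ≈ 1274196 · 2.36742705e-08 ≈ 0.030166.
Since α = 3/2 > 1, p = c/n^{3/2} = o(1/n) is below the triangle threshold p ~ 1/n. Asymptotically E[X] ~ (c³/6)·n^{3(1−α)} = (8³/6)·n^{-1.5} → 0, so by Markov's inequality G has no triangles w.h.p.

E[X] ≈ 0.030166; in regime p = Θ(1/n^{3/2}) E[X] tends to 0 (below the triangle threshold p ~ 1/n).


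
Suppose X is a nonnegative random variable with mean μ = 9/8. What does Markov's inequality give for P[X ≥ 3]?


μ = E[X] = 9/8, a = 3.
Markov: P[X ≥ 3] ≤ μ/a = (9/8)/3 = 3/8.
Numerically: ≈ 0.37500.
(Since a = 3 > μ = 1.12500, the bound 3/8 is < 1 and informative.)

P[X ≥ 3] ≤ 3/8 ≈ 0.37500.


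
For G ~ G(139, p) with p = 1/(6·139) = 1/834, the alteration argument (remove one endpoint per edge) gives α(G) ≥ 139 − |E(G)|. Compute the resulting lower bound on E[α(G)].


E[|E(G)|] = C(139, 2)·p = 9591 · (1/834) = 23/2.
E[α(G)] ≥ n − E[|E(G)|] = 139 − 23/2 = 255/2.
Numerically: ≈ 127.500000.
(This is only a lower bound; the true E[α(G)] may be larger.)

E[α(G)] ≥ 255/2 ≈ 127.500000.


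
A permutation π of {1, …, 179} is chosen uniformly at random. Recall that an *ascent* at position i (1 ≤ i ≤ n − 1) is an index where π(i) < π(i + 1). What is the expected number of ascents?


Write X = Σ X_I over i = 1, …, 178, with X_I the indicator of one ascent.
There are 178 indicators.
For each fixed i, the pair (π(i), π(i+1)) is a uniformly random ordered pair of distinct values from {1, …, 179}; by symmetry P[π(i) < π(i+1)] = 1/2.
By linearity: E[X] = 178 · (1/2) = (179 − 1) · (1/2) = 89 ≈ 89.000.

E[X] = 89 = 89.000.


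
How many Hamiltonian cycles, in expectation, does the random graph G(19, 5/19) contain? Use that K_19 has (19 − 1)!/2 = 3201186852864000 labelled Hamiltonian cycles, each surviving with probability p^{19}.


K_19 has (19 − 1)!/2 = 3201186852864000 labelled Hamiltonian cycles.
For each such Hamiltonian cycle H, let X_H = 1 if all 19 edges of H are present in G. Then P[X_H = 1] = p^{19} = (5/19)^{19} = 19073486328125/1978419655660313589123979.
By linearity: E[X] = Σ_H E[X_H] = 3201186852864000 · p^{19} = 3201186852864000 · 19073486328125/1978419655660313589123979 = 61057793671875000000000000000/1978419655660313589123979.
Numerically: E[X] ≈ 30862.

E[X] = 3201186852864000 · (5/19)^{19} = 61057793671875000000000000000/1978419655660313589123979 ≈ 30862.


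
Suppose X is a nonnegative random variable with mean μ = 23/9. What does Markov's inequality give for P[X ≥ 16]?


μ = E[X] = 23/9, a = 16.
Markov: P[X ≥ 16] ≤ μ/a = (23/9)/16 = 23/144.
Numerically: ≈ 0.159722.
(Since a = 16 > μ = 2.555556, the bound 23/144 is < 1 and informative.)

P[X ≥ 16] ≤ 23/144 ≈ 0.159722.


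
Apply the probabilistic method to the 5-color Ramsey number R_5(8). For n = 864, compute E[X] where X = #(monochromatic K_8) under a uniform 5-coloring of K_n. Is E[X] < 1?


E[X] = C(864, 8) · 5^{1 − 28} = 7455455062926006708 · 5^{−27} = 7455455062926006708/7450580596923828125.
As a reduced fraction: E[X] = 7455455062926006708/7450580596923828125 ≈ 1.001.
Is E[X] < 1? NO.
Since E[X] ≥ 1, the first-moment bound is inconclusive at n = 864; it does NOT by itself certify R_5(8) > 864.

E[X] = 7455455062926006708/7450580596923828125 ≈ 1.001; E[X] ≥ 1; first-moment method inconclusive here.


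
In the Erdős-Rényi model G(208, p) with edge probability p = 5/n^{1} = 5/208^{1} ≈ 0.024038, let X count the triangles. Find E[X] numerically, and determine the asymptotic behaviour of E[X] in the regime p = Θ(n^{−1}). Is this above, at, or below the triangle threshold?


Number of potential triangles: C(208, 3) = 1478256.
Each occurs with probability p³ ≈ (0.024038)³ ≈ 1.3890568e-05.
By linearity: E[X] = C(208, 3)·p³ ≈ 1478256 · 1.3890568e-05 ≈ 20.53382.
Here α = 1, so p = 5/n is exactly at the triangle threshold p ~ 1/n. Asymptotically E[X] → c³/6 = 5³/6 = 125/6 ≈ 20.83333, a bounded constant. In this regime the triangle count is asymptotically Poisson(c³/6).

E[X] ≈ 20.53382; in regime p = Θ(1/n^{1}) E[X] stays bounded (at the triangle threshold p ~ 1/n).


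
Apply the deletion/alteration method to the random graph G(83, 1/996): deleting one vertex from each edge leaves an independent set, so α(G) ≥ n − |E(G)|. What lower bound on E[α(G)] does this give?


E[|E(G)|] = C(83, 2)·p = 3403 · (1/996) = 41/12.
E[α(G)] ≥ n − E[|E(G)|] = 83 − 41/12 = 955/12.
Numerically: ≈ 79.583333.
(This is only a lower bound; the true E[α(G)] may be larger.)

E[α(G)] ≥ 955/12 ≈ 79.583333.


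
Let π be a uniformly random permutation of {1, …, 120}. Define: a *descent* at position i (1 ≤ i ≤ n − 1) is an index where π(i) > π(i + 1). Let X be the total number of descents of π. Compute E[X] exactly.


Write X = Σ X_I over i = 1, …, 119, with X_I the indicator of one descent.
There are 119 indicators.
For each fixed i, the pair (π(i), π(i+1)) is a uniformly random ordered pair of distinct values from {1, …, 120}; by symmetry P[π(i) > π(i+1)] = 1/2.
By linearity: E[X] = 119 · (1/2) = (120 − 1) · (1/2) = 119/2 ≈ 59.500.

E[X] = 119/2 = 59.500.


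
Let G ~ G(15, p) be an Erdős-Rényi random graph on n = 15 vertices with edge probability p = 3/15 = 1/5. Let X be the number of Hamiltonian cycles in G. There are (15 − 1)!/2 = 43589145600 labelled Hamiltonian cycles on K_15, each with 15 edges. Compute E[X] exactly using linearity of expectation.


K_15 has (15 − 1)!/2 = 43589145600 labelled Hamiltonian cycles.
For each such Hamiltonian cycle H, let X_H = 1 if all 15 edges of H are present in G. Then P[X_H = 1] = p^{15} = (1/5)^{15} = 1/30517578125.
By linearity of expectation: E[X] = Σ_H E[X_H] = 43589145600 · p^{15} = 43589145600 · 1/30517578125 = 1743565824/1220703125.
Numerically: E[X] ≈ 1.4283.

E[X] = 43589145600 · (1/5)^{15} = 1743565824/1220703125 ≈ 1.4283.


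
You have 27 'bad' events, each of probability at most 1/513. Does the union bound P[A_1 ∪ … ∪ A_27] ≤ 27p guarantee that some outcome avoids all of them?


Union bound: P[∪_{i=1}^{27} A_i] ≤ Σ_i P[A_i] ≤ 27·p = 27·(1/513) = 1/19.
Numerically: 1/19 ≈ 0.05263.
Is 1/19 < 1? YES.
Since P[∪ A_i] ≤ 1/19 < 1, the complement has P[∩ A_i^c] ≥ 1 − 1/19 = 18/19 > 0, so some outcome avoids every A_i.

27·p = 1/19 ≈ 0.05263; existence CERTIFIED by the union bound.


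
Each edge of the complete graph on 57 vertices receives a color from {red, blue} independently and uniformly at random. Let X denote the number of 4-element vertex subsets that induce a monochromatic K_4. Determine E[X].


Let X = Σ_S X_S over the C(57, 4) = 395010 subsets S of size 4, where X_S = 1 if the K_4 on S is monochromatic.
For a fixed S, the K_4 on S has C(4, 2) = 6 edges. P[all 6 edges red] = (1/2)^6, and likewise for blue, so P[monochromatic] = 2·(1/2)^6 = 2^{1 − 6} = 1/32.
By linearity: E[X] = C(57, 4) · 2^{1 − 6} = 395010 · 1/32 = 197505/16.
Numerically: E[X] ≈ 12344.0625.

E[X] = C(57,4)·2^(1−C(4,2)) = 197505/16 ≈ 12344.0625.


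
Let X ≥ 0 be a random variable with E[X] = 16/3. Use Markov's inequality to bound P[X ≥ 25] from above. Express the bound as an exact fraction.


μ = E[X] = 16/3, a = 25.
Markov: P[X ≥ 25] ≤ μ/a = (16/3)/25 = 16/75.
Numerically: ≈ 0.21333.
(Since a = 25 > μ = 5.33333, the bound 16/75 is < 1 and informative.)

P[X ≥ 25] ≤ 16/75 ≈ 0.21333.


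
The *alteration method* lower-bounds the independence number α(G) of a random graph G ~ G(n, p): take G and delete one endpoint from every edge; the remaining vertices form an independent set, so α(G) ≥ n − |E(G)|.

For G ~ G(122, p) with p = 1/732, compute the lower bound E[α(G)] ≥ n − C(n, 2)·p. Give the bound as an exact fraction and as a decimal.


E[|E(G)|] = C(122, 2)·p = 7381 · (1/732) = 121/12.
E[α(G)] ≥ n − E[|E(G)|] = 122 − 121/12 = 1343/12.
Numerically: ≈ 111.916667.
(This is only a lower bound; the true E[α(G)] may be larger.)

E[α(G)] ≥ 1343/12 ≈ 111.916667.


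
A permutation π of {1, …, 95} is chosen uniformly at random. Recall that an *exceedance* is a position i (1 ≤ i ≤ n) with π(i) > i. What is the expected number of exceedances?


Write X = Σ_{i=1}^{95} X_i, where X_i = 1_{π(i) > i}.
For each fixed i, π(i) is uniform over {1, …, 95} (marginal of a uniform permutation), so P[π(i) > i] = (n − i)/n. Summing: Σ_{i=1}^{95} (n − i)/n = (0 + 1 + … + 94)/95 = 95(95 − 1)/(2·95) = (95 − 1)/2.
Hence E[X] = Σ_{i=1}^{95} (95 − i)/95 = 47 ≈ 47.000000.

E[X] = 47 = 47.000000.


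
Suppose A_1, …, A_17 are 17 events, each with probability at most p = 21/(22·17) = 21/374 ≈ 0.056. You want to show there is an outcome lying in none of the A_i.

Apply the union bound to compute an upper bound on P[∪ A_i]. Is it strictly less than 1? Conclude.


Union bound: P[∪_{i=1}^{17} A_i] ≤ Σ_i P[A_i] ≤ 17·p = 17·(21/374) = 21/22.
Numerically: 21/22 ≈ 0.955.
Is 21/22 < 1? YES.
Since P[∪ A_i] ≤ 21/22 < 1, the complement has P[∩ A_i^c] ≥ 1 − 21/22 = 1/22 > 0, so some outcome avoids every A_i.

17·p = 21/22 ≈ 0.955; existence CERTIFIED by the union bound.


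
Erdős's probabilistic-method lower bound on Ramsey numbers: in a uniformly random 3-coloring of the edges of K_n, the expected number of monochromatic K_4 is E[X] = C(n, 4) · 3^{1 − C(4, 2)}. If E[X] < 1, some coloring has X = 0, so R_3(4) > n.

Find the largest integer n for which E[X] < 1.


We need C(n, 4) · 3^{1 − 6} < 1, i.e. C(n, 4) < 3^{6 − 1} = 243.
Check values of n near the boundary:
  n = 6: C(6, 4) = 15; 15 < 243? YES
  n = 7: C(7, 4) = 35; 35 < 243? YES
  n = 8: C(8, 4) = 70; 70 < 243? YES
  n = 9: C(9, 4) = 126; 126 < 243? YES
  n = 10: C(10, 4) = 210; 210 < 243? YES
  n = 11: C(11, 4) = 330; 330 < 243? NO
The largest n with C(n, 4) < 243 is n = 10 (where E[X] = 70/81 ≈ 0.8641975). Hence R_3(4) > 10, i.e. R_3(4) ≥ 11.

Largest n = 10; hence R_3(4) > 10.


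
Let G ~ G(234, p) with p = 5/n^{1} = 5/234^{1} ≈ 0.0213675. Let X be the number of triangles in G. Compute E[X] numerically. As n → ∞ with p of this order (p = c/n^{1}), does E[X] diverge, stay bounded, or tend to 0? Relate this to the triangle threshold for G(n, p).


Number of potential triangles: C(234, 3) = 2108184.
Each occurs with probability p³ ≈ (0.0213675)³ ≈ 9.75578994e-06.
By linearity: E[X] = C(234, 3)·p³ ≈ 2108184 · 9.75578994e-06 ≈ 20.567000.
Here α = 1, so p = 5/n is exactly at the triangle threshold p ~ 1/n. Asymptotically E[X] → c³/6 = 5³/6 = 125/6 ≈ 20.833333, a bounded constant. In this regime the triangle count is asymptotically Poisson(c³/6).

E[X] ≈ 20.567000; in regime p = Θ(1/n^{1}) E[X] stays bounded (at the triangle threshold p ~ 1/n).


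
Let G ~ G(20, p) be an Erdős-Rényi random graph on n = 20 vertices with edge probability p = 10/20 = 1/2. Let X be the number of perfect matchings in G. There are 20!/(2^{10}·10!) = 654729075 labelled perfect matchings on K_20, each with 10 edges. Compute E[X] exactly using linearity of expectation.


K_20 has 20!/(2^{10}·10!) = 654729075 labelled perfect matchings.
For each such perfect matching H, let X_H = 1 if all 10 edges of H are present in G. Then P[X_H = 1] = p^{10} = (1/2)^{10} = 1/1024.
By linearity of expectation: E[X] = Σ_H E[X_H] = 654729075 · p^{10} = 654729075 · 1/1024 = 654729075/1024.
Numerically: E[X] ≈ 6.39e+05.

E[X] = 654729075 · (1/2)^{10} = 654729075/1024 ≈ 6.39e+05.


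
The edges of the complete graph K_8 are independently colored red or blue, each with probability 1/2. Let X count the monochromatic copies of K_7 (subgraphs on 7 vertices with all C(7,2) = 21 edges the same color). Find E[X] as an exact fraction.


Let X = Σ_S X_S over the C(8, 7) = 8 subsets S of size 7, where X_S = 1 if the K_7 on S is monochromatic.
For a fixed S, the K_7 on S has C(7, 2) = 21 edges. P[all 21 edges red] = (1/2)^21, and likewise for blue, so P[monochromatic] = 2·(1/2)^21 = 2^{1 − 21} = 1/1048576.
Summing: E[X] = C(8, 7) · 2^{1 − 21} = 8 · 1/1048576 = 1/131072.
Numerically: E[X] ≈ 0.0000.

E[X] = C(8,7)·2^(1−C(7,2)) = 1/131072 ≈ 0.0000.


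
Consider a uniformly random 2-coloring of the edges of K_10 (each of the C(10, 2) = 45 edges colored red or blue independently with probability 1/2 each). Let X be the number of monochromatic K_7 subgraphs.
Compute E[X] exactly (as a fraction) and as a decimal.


Let X = Σ_S X_S over the C(10, 7) = 120 subsets S of size 7, where X_S = 1 if the K_7 on S is monochromatic.
For a fixed S, the K_7 on S has C(7, 2) = 21 edges. P[all 21 edges red] = (1/2)^21, and likewise for blue, so P[monochromatic] = 2·(1/2)^21 = 2^{1 − 21} = 1/1048576.
By linearity: E[X] = C(10, 7) · 2^{1 − 21} = 120 · 1/1048576 = 15/131072.
Numerically: E[X] ≈ 0.0001.

E[X] = C(10,7)·2^(1−C(7,2)) = 15/131072 ≈ 0.0001.


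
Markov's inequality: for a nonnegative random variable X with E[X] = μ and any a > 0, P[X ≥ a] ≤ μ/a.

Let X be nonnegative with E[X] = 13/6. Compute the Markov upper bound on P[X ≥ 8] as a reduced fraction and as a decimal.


μ = E[X] = 13/6, a = 8.
Markov: P[X ≥ 8] ≤ μ/a = (13/6)/8 = 13/48.
Numerically: ≈ 0.2708.
(Since a = 8 > μ = 2.1667, the bound 13/48 is < 1 and informative.)

P[X ≥ 8] ≤ 13/48 ≈ 0.2708.


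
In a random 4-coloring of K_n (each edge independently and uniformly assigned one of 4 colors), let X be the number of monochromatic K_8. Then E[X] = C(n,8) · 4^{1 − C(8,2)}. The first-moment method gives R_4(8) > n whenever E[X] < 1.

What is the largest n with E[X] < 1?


We need C(n, 8) · 4^{1 − 28} < 1, i.e. C(n, 8) < 4^{28 − 1} = 18014398509481984.
Check values of n near the boundary:
  n = 406: C(406, 8) = 17082453897995850; 17082453897995850 < 18014398509481984? YES
  n = 407: C(407, 8) = 17424959239309050; 17424959239309050 < 18014398509481984? YES
  n = 408: C(408, 8) = 17773458424095231; 17773458424095231 < 18014398509481984? YES
  n = 409: C(409, 8) = 18128041135797879; 18128041135797879 < 18014398509481984? NO
  n = 410: C(410, 8) = 18488798173326195; 18488798173326195 < 18014398509481984? NO
The largest n with C(n, 8) < 18014398509481984 is n = 408 (where E[X] = 17773458424095231/18014398509481984 ≈ 0.9866). Hence R_4(8) > 408, i.e. R_4(8) ≥ 409.

Largest n = 408; hence R_4(8) > 408.


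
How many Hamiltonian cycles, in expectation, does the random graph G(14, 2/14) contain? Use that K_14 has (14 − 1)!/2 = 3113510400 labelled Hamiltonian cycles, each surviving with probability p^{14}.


K_14 has (14 − 1)!/2 = 3113510400 labelled Hamiltonian cycles.
For each such Hamiltonian cycle H, let X_H = 1 if all 14 edges of H are present in G. Then P[X_H = 1] = p^{14} = (1/7)^{14} = 1/678223072849.
Summing the indicators: E[X] = Σ_H E[X_H] = 3113510400 · p^{14} = 3113510400 · 1/678223072849 = 444787200/96889010407.
Numerically: E[X] ≈ 0.0045907.

E[X] = 3113510400 · (1/7)^{14} = 444787200/96889010407 ≈ 0.0045907.


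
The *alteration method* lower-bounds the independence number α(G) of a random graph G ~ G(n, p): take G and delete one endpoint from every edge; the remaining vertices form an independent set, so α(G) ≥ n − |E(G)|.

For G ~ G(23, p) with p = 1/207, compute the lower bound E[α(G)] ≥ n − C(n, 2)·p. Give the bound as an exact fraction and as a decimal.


E[|E(G)|] = C(23, 2)·p = 253 · (1/207) = 11/9.
E[α(G)] ≥ n − E[|E(G)|] = 23 − 11/9 = 196/9.
Numerically: ≈ 21.7778.
(This is only a lower bound; the true E[α(G)] may be larger.)

E[α(G)] ≥ 196/9 ≈ 21.7778.


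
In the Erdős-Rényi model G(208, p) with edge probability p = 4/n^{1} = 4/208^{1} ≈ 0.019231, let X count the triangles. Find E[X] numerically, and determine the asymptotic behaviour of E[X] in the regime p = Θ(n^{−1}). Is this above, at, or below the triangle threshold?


Number of potential triangles: C(208, 3) = 1478256.
Each occurs with probability p³ ≈ (0.019231)³ ≈ 7.1119709e-06.
By linearity: E[X] = C(208, 3)·p³ ≈ 1478256 · 7.1119709e-06 ≈ 10.51331.
Here α = 1, so p = 4/n is exactly at the triangle threshold p ~ 1/n. Asymptotically E[X] → c³/6 = 4³/6 = 32/3 ≈ 10.66667, a bounded constant. In this regime the triangle count is asymptotically Poisson(c³/6).

E[X] ≈ 10.51331; in regime p = Θ(1/n^{1}) E[X] stays bounded (at the triangle threshold p ~ 1/n).


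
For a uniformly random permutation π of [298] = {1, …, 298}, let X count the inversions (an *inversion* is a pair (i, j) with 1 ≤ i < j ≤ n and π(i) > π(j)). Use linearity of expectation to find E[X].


Write X = Σ X_I over the C(298, 2) = 44253 pairs i < j, with X_I the indicator of one inversion.
There are 44253 indicators.
For each fixed pair i < j, the values π(i) and π(j) are two distinct elements of {1, …, 298} in uniformly random order; by symmetry P[π(i) > π(j)] = 1/2.
By linearity: E[X] = 44253 · (1/2) = C(298, 2) · (1/2) = 44253/2 = 44253/2 ≈ 22126.50000.

E[X] = 44253/2 = 22126.50000.


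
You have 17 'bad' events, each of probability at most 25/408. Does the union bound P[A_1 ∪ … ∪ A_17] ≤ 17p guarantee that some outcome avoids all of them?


Union bound: P[∪_{i=1}^{17} A_i] ≤ Σ_i P[A_i] ≤ 17·p = 17·(25/408) = 25/24.
Numerically: 25/24 ≈ 1.041667.
Is 25/24 < 1? NO.
Since the bound 25/24 is ≥ 1, the union bound is uninformative here; it does NOT by itself certify existence.

17·p = 25/24 ≈ 1.041667; existence NOT certified by the union bound.


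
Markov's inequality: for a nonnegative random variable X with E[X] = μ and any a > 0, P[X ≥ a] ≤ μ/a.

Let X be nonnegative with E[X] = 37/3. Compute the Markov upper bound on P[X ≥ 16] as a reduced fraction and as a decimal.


μ = E[X] = 37/3, a = 16.
Markov: P[X ≥ 16] ≤ μ/a = (37/3)/16 = 37/48.
Numerically: ≈ 0.771.
(Since a = 16 > μ = 12.333, the bound 37/48 is < 1 and informative.)

P[X ≥ 16] ≤ 37/48 ≈ 0.771.


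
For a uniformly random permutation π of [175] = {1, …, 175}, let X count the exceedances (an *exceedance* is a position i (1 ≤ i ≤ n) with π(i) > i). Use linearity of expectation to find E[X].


Write X = Σ_{i=1}^{175} X_i, where X_i = 1_{π(i) > i}.
For each fixed i, π(i) is uniform over {1, …, 175} (marginal of a uniform permutation), so P[π(i) > i] = (n − i)/n. Summing: Σ_{i=1}^{175} (n − i)/n = (0 + 1 + … + 174)/175 = 175(175 − 1)/(2·175) = (175 − 1)/2.
Hence E[X] = Σ_{i=1}^{175} (175 − i)/175 = 87 ≈ 87.00000.

E[X] = 87 = 87.00000.


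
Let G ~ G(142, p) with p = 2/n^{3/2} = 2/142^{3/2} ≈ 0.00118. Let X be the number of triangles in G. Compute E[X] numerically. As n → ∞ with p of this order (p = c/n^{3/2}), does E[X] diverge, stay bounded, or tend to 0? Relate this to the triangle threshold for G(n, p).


Number of potential triangles: C(142, 3) = 467180.
Each occurs with probability p³ ≈ (0.00118)³ ≈ 1.65117e-09.
By linearity: E[X] = C(142, 3)·p³ ≈ 467180 · 1.65117e-09 ≈ 0.001.
Since α = 3/2 > 1, p = c/n^{3/2} = o(1/n) is below the triangle threshold p ~ 1/n. Asymptotically E[X] ~ (c³/6)·n^{3(1−α)} = (2³/6)·n^{-1.5} → 0, so by Markov's inequality G has no triangles w.h.p.

E[X] ≈ 0.001; in regime p = Θ(1/n^{3/2}) E[X] tends to 0 (below the triangle threshold p ~ 1/n).


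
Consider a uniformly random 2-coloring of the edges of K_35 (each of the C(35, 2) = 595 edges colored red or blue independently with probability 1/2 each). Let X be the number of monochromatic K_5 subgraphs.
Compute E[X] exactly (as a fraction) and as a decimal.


Let X = Σ_S X_S over the C(35, 5) = 324632 subsets S of size 5, where X_S = 1 if the K_5 on S is monochromatic.
For a fixed S, the K_5 on S has C(5, 2) = 10 edges. P[all 10 edges red] = (1/2)^10, and likewise for blue, so P[monochromatic] = 2·(1/2)^10 = 2^{1 − 10} = 1/512.
By linearity of expectation: E[X] = C(35, 5) · 2^{1 − 10} = 324632 · 1/512 = 40579/64.
Numerically: E[X] ≈ 634.04688.

E[X] = C(35,5)·2^(1−C(5,2)) = 40579/64 ≈ 634.04688.


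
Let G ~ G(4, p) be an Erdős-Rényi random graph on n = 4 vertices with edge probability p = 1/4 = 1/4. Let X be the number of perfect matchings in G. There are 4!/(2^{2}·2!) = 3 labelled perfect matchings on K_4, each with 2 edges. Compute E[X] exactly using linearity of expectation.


K_4 has 4!/(2^{2}·2!) = 3 labelled perfect matchings.
For each such perfect matching H, let X_H = 1 if all 2 edges of H are present in G. Then P[X_H = 1] = p^{2} = (1/4)^{2} = 1/16.
Summing the indicators: E[X] = Σ_H E[X_H] = 3 · p^{2} = 3 · 1/16 = 3/16.
Numerically: E[X] ≈ 0.188.

E[X] = 3 · (1/4)^{2} = 3/16 ≈ 0.188.


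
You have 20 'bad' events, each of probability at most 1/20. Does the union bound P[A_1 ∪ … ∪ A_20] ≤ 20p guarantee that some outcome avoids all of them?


Union bound: P[∪_{i=1}^{20} A_i] ≤ Σ_i P[A_i] ≤ 20·p = 20·(1/20) = 1.
Numerically: 1 ≈ 1.00000.
Is 1 < 1? NO.
Since the bound 1 is ≥ 1, the union bound is uninformative here; it does NOT by itself certify existence.

20·p = 1 ≈ 1.00000; existence NOT certified by the union bound.


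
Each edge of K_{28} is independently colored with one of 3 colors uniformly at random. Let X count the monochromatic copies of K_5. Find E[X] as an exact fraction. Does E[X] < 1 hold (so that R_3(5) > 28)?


E[X] = C(28, 5) · 3^{1 − 10} = 98280 · 3^{−9} = 98280/19683.
As a reduced fraction: E[X] = 3640/729 ≈ 4.993.
Is E[X] < 1? NO.
Since E[X] ≥ 1, the first-moment bound is inconclusive at n = 28; it does NOT by itself certify R_3(5) > 28.

E[X] = 3640/729 ≈ 4.993; E[X] ≥ 1; first-moment method inconclusive here.


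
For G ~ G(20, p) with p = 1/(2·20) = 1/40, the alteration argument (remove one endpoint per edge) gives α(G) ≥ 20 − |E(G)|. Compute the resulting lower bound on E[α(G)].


E[|E(G)|] = C(20, 2)·p = 190 · (1/40) = 19/4.
E[α(G)] ≥ n − E[|E(G)|] = 20 − 19/4 = 61/4.
Numerically: ≈ 15.2500.
(This is only a lower bound; the true E[α(G)] may be larger.)

E[α(G)] ≥ 61/4 ≈ 15.2500.


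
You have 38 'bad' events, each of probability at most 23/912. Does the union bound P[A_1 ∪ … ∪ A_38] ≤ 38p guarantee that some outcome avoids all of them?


Union bound: P[∪_{i=1}^{38} A_i] ≤ Σ_i P[A_i] ≤ 38·p = 38·(23/912) = 23/24.
Numerically: 23/24 ≈ 0.958333.
Is 23/24 < 1? YES.
Since P[∪ A_i] ≤ 23/24 < 1, the complement has P[∩ A_i^c] ≥ 1 − 23/24 = 1/24 > 0, so some outcome avoids every A_i.

38·p = 23/24 ≈ 0.958333; existence CERTIFIED by the union bound.


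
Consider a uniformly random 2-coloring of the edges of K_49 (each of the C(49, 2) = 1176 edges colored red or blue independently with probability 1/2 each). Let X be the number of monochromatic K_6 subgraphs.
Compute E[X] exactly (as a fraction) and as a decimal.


Let X = Σ_S X_S over the C(49, 6) = 13983816 subsets S of size 6, where X_S = 1 if the K_6 on S is monochromatic.
For a fixed S, the K_6 on S has C(6, 2) = 15 edges. P[all 15 edges red] = (1/2)^15, and likewise for blue, so P[monochromatic] = 2·(1/2)^15 = 2^{1 − 15} = 1/16384.
Summing: E[X] = C(49, 6) · 2^{1 − 15} = 13983816 · 1/16384 = 1747977/2048.
Numerically: E[X] ≈ 853.5044.

E[X] = C(49,6)·2^(1−C(6,2)) = 1747977/2048 ≈ 853.5044.


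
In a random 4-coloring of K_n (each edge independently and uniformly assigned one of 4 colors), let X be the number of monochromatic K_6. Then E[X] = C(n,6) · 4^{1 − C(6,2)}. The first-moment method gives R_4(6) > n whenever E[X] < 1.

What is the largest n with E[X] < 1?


We need C(n, 6) · 4^{1 − 15} < 1, i.e. C(n, 6) < 4^{15 − 1} = 268435456.
Check values of n near the boundary:
  n = 75: C(75, 6) = 201359550; 201359550 < 268435456? YES
  n = 76: C(76, 6) = 218618940; 218618940 < 268435456? YES
  n = 77: C(77, 6) = 237093780; 237093780 < 268435456? YES
  n = 78: C(78, 6) = 256851595; 256851595 < 268435456? YES
  n = 79: C(79, 6) = 277962685; 277962685 < 268435456? NO
The largest n with C(n, 6) < 268435456 is n = 78 (where E[X] = 256851595/268435456 ≈ 0.9568). Hence R_4(6) > 78, i.e. R_4(6) ≥ 79.

Largest n = 78; hence R_4(6) > 78.


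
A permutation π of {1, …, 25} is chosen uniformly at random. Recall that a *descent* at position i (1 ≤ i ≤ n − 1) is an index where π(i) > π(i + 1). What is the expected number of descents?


Write X = Σ X_I over i = 1, …, 24, with X_I the indicator of one descent.
There are 24 indicators.
For each fixed i, the pair (π(i), π(i+1)) is a uniformly random ordered pair of distinct values from {1, …, 25}; by symmetry P[π(i) > π(i+1)] = 1/2.
By linearity: E[X] = 24 · (1/2) = (25 − 1) · (1/2) = 12 ≈ 12.000.

E[X] = 12 = 12.000.


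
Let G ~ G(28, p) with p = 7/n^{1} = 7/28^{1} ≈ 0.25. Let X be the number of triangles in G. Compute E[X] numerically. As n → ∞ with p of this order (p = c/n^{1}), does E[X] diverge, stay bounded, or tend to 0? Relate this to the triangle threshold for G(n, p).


Number of potential triangles: C(28, 3) = 3276.
Each occurs with probability p³ ≈ (0.25)³ ≈ 1.5625000e-02.
By linearity: E[X] = C(28, 3)·p³ ≈ 3276 · 1.5625000e-02 ≈ 51.18750.
Here α = 1, so p = 7/n is exactly at the triangle threshold p ~ 1/n. Asymptotically E[X] → c³/6 = 7³/6 = 343/6 ≈ 57.16667, a bounded constant. In this regime the triangle count is asymptotically Poisson(c³/6).

E[X] ≈ 51.18750; in regime p = Θ(1/n^{1}) E[X] stays bounded (at the triangle threshold p ~ 1/n).


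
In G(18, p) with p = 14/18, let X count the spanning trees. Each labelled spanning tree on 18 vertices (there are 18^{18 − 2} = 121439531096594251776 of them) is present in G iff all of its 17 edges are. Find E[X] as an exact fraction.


K_18 has 18^{18 − 2} = 121439531096594251776 labelled spanning trees.
For each such spanning tree H, let X_H = 1 if all 17 edges of H are present in G. Then P[X_H = 1] = p^{17} = (7/9)^{17} = 232630513987207/16677181699666569.
By linearity: E[X] = Σ_H E[X_H] = 121439531096594251776 · p^{17} = 121439531096594251776 · 232630513987207/16677181699666569 = 15245673364665597952/9.
Numerically: E[X] ≈ 1.694e+18.

E[X] = 121439531096594251776 · (7/9)^{17} = 15245673364665597952/9 ≈ 1.694e+18.


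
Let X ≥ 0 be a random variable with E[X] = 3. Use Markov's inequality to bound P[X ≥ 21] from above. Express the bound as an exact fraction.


μ = E[X] = 3, a = 21.
Markov: P[X ≥ 21] ≤ μ/a = (3)/21 = 1/7.
Numerically: ≈ 0.143.
(Since a = 21 > μ = 3.000, the bound 1/7 is < 1 and informative.)

P[X ≥ 21] ≤ 1/7 ≈ 0.143.


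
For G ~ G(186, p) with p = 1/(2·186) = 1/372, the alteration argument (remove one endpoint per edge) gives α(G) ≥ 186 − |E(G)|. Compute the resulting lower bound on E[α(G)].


E[|E(G)|] = C(186, 2)·p = 17205 · (1/372) = 185/4.
E[α(G)] ≥ n − E[|E(G)|] = 186 − 185/4 = 559/4.
Numerically: ≈ 139.75000.
(This is only a lower bound; the true E[α(G)] may be larger.)

E[α(G)] ≥ 559/4 ≈ 139.75000.


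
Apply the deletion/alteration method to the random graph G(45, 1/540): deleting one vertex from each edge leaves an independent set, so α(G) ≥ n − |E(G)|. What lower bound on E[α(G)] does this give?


E[|E(G)|] = C(45, 2)·p = 990 · (1/540) = 11/6.
E[α(G)] ≥ n − E[|E(G)|] = 45 − 11/6 = 259/6.
Numerically: ≈ 43.166667.
(This is only a lower bound; the true E[α(G)] may be larger.)

E[α(G)] ≥ 259/6 ≈ 43.166667.


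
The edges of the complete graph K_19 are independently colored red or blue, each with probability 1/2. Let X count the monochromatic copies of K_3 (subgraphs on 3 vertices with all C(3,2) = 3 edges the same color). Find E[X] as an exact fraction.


Let X = Σ_S X_S over the C(19, 3) = 969 subsets S of size 3, where X_S = 1 if the K_3 on S is monochromatic.
For a fixed S, the K_3 on S has C(3, 2) = 3 edges. P[all 3 edges red] = (1/2)^3, and likewise for blue, so P[monochromatic] = 2·(1/2)^3 = 2^{1 − 3} = 1/4.
By linearity: E[X] = C(19, 3) · 2^{1 − 3} = 969 · 1/4 = 969/4.
Numerically: E[X] ≈ 242.2500.

E[X] = C(19,3)·2^(1−C(3,2)) = 969/4 ≈ 242.2500.


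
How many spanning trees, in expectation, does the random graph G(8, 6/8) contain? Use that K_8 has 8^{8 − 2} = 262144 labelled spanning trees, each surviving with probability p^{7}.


K_8 has 8^{8 − 2} = 262144 labelled spanning trees.
For each such spanning tree H, let X_H = 1 if all 7 edges of H are present in G. Then P[X_H = 1] = p^{7} = (3/4)^{7} = 2187/16384.
By linearity of expectation: E[X] = Σ_H E[X_H] = 262144 · p^{7} = 262144 · 2187/16384 = 34992.
Numerically: E[X] ≈ 34992.

E[X] = 262144 · (3/4)^{7} = 34992 ≈ 34992.


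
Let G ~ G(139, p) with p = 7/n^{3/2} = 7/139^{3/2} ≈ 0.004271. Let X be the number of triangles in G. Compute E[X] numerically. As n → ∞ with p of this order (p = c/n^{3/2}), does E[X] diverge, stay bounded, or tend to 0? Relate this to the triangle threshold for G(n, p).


Number of potential triangles: C(139, 3) = 437989.
Each occurs with probability p³ ≈ (0.004271)³ ≈ 7.793410e-08.
By linearity: E[X] = C(139, 3)·p³ ≈ 437989 · 7.793410e-08 ≈ 0.0341.
Since α = 3/2 > 1, p = c/n^{3/2} = o(1/n) is below the triangle threshold p ~ 1/n. Asymptotically E[X] ~ (c³/6)·n^{3(1−α)} = (7³/6)·n^{-1.5} → 0, so by Markov's inequality G has no triangles w.h.p.

E[X] ≈ 0.0341; in regime p = Θ(1/n^{3/2}) E[X] tends to 0 (below the triangle threshold p ~ 1/n).


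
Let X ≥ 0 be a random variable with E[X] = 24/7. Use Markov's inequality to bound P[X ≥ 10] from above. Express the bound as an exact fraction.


μ = E[X] = 24/7, a = 10.
Markov: P[X ≥ 10] ≤ μ/a = (24/7)/10 = 12/35.
Numerically: ≈ 0.343.
(Since a = 10 > μ = 3.429, the bound 12/35 is < 1 and informative.)

P[X ≥ 10] ≤ 12/35 ≈ 0.343.


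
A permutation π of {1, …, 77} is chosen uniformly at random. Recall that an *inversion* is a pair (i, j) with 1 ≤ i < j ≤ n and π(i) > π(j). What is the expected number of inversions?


Write X = Σ X_I over the C(77, 2) = 2926 pairs i < j, with X_I the indicator of one inversion.
There are 2926 indicators.
For each fixed pair i < j, the values π(i) and π(j) are two distinct elements of {1, …, 77} in uniformly random order; by symmetry P[π(i) > π(j)] = 1/2.
By linearity: E[X] = 2926 · (1/2) = C(77, 2) · (1/2) = 2926/2 = 1463 ≈ 1463.000000.

E[X] = 1463 = 1463.000000.


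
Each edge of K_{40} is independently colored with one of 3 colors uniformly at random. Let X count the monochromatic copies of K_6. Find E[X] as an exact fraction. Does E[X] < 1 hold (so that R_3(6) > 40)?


E[X] = C(40, 6) · 3^{1 − 15} = 3838380 · 3^{−14} = 3838380/4782969.
As a reduced fraction: E[X] = 1279460/1594323 ≈ 0.80251.
Is E[X] < 1? YES.
Since E[X] < 1, there exists a 3-coloring of K_{40} with no monochromatic K_6; hence R_3(6) > 40.

E[X] = 1279460/1594323 ≈ 0.80251; E[X] < 1, so R_3(6) > 40.


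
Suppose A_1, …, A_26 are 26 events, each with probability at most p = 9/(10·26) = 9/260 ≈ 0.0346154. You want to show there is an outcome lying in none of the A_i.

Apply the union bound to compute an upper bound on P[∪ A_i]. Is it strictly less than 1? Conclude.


Union bound: P[∪_{i=1}^{26} A_i] ≤ Σ_i P[A_i] ≤ 26·p = 26·(9/260) = 9/10.
Numerically: 9/10 ≈ 0.9000000.
Is 9/10 < 1? YES.
Since P[∪ A_i] ≤ 9/10 < 1, the complement has P[∩ A_i^c] ≥ 1 − 9/10 = 1/10 > 0, so some outcome avoids every A_i.

26·p = 9/10 ≈ 0.9000000; existence CERTIFIED by the union bound.


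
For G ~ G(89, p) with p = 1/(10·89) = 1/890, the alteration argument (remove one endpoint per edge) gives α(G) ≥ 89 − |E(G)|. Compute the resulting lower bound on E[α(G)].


E[|E(G)|] = C(89, 2)·p = 3916 · (1/890) = 22/5.
E[α(G)] ≥ n − E[|E(G)|] = 89 − 22/5 = 423/5.
Numerically: ≈ 84.6000.
(This is only a lower bound; the true E[α(G)] may be larger.)

E[α(G)] ≥ 423/5 ≈ 84.6000.


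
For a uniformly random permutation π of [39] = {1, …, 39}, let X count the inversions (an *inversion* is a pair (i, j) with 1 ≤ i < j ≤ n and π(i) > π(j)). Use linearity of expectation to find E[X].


Write X = Σ X_I over the C(39, 2) = 741 pairs i < j, with X_I the indicator of one inversion.
There are 741 indicators.
For each fixed pair i < j, the values π(i) and π(j) are two distinct elements of {1, …, 39} in uniformly random order; by symmetry P[π(i) > π(j)] = 1/2.
By linearity: E[X] = 741 · (1/2) = C(39, 2) · (1/2) = 741/2 = 741/2 ≈ 370.500000.

E[X] = 741/2 = 370.500000.


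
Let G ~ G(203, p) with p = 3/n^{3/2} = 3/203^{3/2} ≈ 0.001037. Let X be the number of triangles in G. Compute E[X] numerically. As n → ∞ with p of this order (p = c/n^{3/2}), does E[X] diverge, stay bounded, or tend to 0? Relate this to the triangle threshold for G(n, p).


Number of potential triangles: C(203, 3) = 1373701.
Each occurs with probability p³ ≈ (0.001037)³ ≈ 1.115916e-09.
By linearity: E[X] = C(203, 3)·p³ ≈ 1373701 · 1.115916e-09 ≈ 0.0015.
Since α = 3/2 > 1, p = c/n^{3/2} = o(1/n) is below the triangle threshold p ~ 1/n. Asymptotically E[X] ~ (c³/6)·n^{3(1−α)} = (3³/6)·n^{-1.5} → 0, so by Markov's inequality G has no triangles w.h.p.

E[X] ≈ 0.0015; in regime p = Θ(1/n^{3/2}) E[X] tends to 0 (below the triangle threshold p ~ 1/n).


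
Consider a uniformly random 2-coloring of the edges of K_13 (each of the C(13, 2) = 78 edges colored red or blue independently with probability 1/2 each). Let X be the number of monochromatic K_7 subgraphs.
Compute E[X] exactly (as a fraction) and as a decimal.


Let X = Σ_S X_S over the C(13, 7) = 1716 subsets S of size 7, where X_S = 1 if the K_7 on S is monochromatic.
For a fixed S, the K_7 on S has C(7, 2) = 21 edges. P[all 21 edges red] = (1/2)^21, and likewise for blue, so P[monochromatic] = 2·(1/2)^21 = 2^{1 − 21} = 1/1048576.
By linearity: E[X] = C(13, 7) · 2^{1 − 21} = 1716 · 1/1048576 = 429/262144.
Numerically: E[X] ≈ 0.002.

E[X] = C(13,7)·2^(1−C(7,2)) = 429/262144 ≈ 0.002.


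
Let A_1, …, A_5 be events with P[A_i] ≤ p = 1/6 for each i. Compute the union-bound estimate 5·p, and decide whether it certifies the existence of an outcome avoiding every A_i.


Union bound: P[∪_{i=1}^{5} A_i] ≤ Σ_i P[A_i] ≤ 5·p = 5·(1/6) = 5/6.
Numerically: 5/6 ≈ 0.833.
Is 5/6 < 1? YES.
Since P[∪ A_i] ≤ 5/6 < 1, the complement has P[∩ A_i^c] ≥ 1 − 5/6 = 1/6 > 0, so some outcome avoids every A_i.

5·p = 5/6 ≈ 0.833; existence CERTIFIED by the union bound.


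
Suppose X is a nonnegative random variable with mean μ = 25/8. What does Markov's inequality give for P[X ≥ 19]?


μ = E[X] = 25/8, a = 19.
Markov: P[X ≥ 19] ≤ μ/a = (25/8)/19 = 25/152.
Numerically: ≈ 0.164474.
(Since a = 19 > μ = 3.125000, the bound 25/152 is < 1 and informative.)

P[X ≥ 19] ≤ 25/152 ≈ 0.164474.


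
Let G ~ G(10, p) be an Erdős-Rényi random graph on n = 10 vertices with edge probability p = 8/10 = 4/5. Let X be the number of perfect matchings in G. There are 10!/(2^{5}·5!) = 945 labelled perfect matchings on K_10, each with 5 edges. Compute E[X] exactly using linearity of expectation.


K_10 has 10!/(2^{5}·5!) = 945 labelled perfect matchings.
For each such perfect matching H, let X_H = 1 if all 5 edges of H are present in G. Then P[X_H = 1] = p^{5} = (4/5)^{5} = 1024/3125.
By linearity of expectation: E[X] = Σ_H E[X_H] = 945 · p^{5} = 945 · 1024/3125 = 193536/625.
Numerically: E[X] ≈ 309.658.

E[X] = 945 · (4/5)^{5} = 193536/625 ≈ 309.658.


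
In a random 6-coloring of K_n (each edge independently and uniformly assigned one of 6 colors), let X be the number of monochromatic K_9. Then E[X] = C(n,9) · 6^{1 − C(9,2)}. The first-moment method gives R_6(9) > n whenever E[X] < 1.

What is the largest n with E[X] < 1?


We need C(n, 9) · 6^{1 − 36} < 1, i.e. C(n, 9) < 6^{36 − 1} = 1719070799748422591028658176.
Check values of n near the boundary:
  n = 4406: C(4406, 9) = 1710356485221788389505285700; 1710356485221788389505285700 < 1719070799748422591028658176? YES
  n = 4407: C(4407, 9) = 1713856532599459170657070050; 1713856532599459170657070050 < 1719070799748422591028658176? YES
  n = 4408: C(4408, 9) = 1717362945146264156457459600; 1717362945146264156457459600 < 1719070799748422591028658176? YES
  n = 4409: C(4409, 9) = 1720875732988608787686577131; 1720875732988608787686577131 < 1719070799748422591028658176? NO
The largest n with C(n, 9) < 1719070799748422591028658176 is n = 4408 (where E[X] = 35778394690547169926197075/35813974994758803979763712 ≈ 0.9990). Hence R_6(9) > 4408, i.e. R_6(9) ≥ 4409.

Largest n = 4408; hence R_6(9) > 4408.


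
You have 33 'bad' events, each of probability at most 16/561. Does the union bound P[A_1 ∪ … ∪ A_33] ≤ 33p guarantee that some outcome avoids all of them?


Union bound: P[∪_{i=1}^{33} A_i] ≤ Σ_i P[A_i] ≤ 33·p = 33·(16/561) = 16/17.
Numerically: 16/17 ≈ 0.941176.
Is 16/17 < 1? YES.
Since P[∪ A_i] ≤ 16/17 < 1, the complement has P[∩ A_i^c] ≥ 1 − 16/17 = 1/17 > 0, so some outcome avoids every A_i.

33·p = 16/17 ≈ 0.941176; existence CERTIFIED by the union bound.


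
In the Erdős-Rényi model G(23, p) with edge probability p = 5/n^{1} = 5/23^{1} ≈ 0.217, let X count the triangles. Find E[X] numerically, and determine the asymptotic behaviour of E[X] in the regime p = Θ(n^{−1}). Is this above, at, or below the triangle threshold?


Number of potential triangles: C(23, 3) = 1771.
Each occurs with probability p³ ≈ (0.217)³ ≈ 1.02737e-02.
By linearity: E[X] = C(23, 3)·p³ ≈ 1771 · 1.02737e-02 ≈ 18.195.
Here α = 1, so p = 5/n is exactly at the triangle threshold p ~ 1/n. Asymptotically E[X] → c³/6 = 5³/6 = 125/6 ≈ 20.833, a bounded constant. In this regime the triangle count is asymptotically Poisson(c³/6).

E[X] ≈ 18.195; in regime p = Θ(1/n^{1}) E[X] stays bounded (at the triangle threshold p ~ 1/n).
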